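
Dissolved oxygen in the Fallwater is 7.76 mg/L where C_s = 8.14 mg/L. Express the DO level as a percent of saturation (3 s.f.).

95.3 % saturation

% saturation = C/C_s × 100 = 7.76/8.14 × 100 = 95.3 %.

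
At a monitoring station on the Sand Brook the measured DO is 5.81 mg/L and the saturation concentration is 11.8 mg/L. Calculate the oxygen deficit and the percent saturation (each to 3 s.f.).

D ≈ 5.99 mg/L; 49.2 % saturation

D = C_s − C = 11.8 − 5.81 = 5.99 mg/L.
% saturation = 5.81/11.8 × 100 = 49.2 %.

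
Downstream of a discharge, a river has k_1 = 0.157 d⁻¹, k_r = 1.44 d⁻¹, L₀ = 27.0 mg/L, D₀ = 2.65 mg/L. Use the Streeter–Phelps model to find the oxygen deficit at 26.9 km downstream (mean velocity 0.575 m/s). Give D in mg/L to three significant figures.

Travel time t = x/v = 26.9 km / (0.575 m/s) = 26900 m / 0.575 m/s = 46780 s = 0.5415 d.
k_1 L₀/(k_r−k_1) = 0.157×27.0/(1.44−0.157) = 4.239/1.283 = 3.304 mg/L.
e^(−k_1 t) = e^(−0.157×0.5415) = 0.9185; e^(−k_r t) = e^(−1.44×0.5415) = 0.4585.
D = 3.304 × (0.9185 − 0.4585) + 2.65 × 0.4585 = 1.520 + 1.215 = 2.735 mg/L.

D ≈ 2.73 mg/L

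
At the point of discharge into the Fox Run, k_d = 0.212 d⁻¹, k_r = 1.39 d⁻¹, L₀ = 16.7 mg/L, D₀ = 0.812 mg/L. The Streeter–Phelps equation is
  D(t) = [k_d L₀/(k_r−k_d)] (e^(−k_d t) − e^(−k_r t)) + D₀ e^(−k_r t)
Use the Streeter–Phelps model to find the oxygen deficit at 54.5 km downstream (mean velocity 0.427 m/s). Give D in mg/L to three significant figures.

Travel time t = x/v = 54.5 km / (0.427 m/s) = 54500 m / 0.427 m/s = 127600 s = 1.477 d.
k_d L₀/(k_r−k_d) = 0.212×16.7/(1.39−0.212) = 3.540/1.178 = 3.005 mg/L.
e^(−k_d t) = e^(−0.212×1.477) = 0.7311; e^(−k_r t) = e^(−1.39×1.477) = 0.1283.
D = 3.005 × (0.7311 − 0.1283) + 0.812 × 0.1283 = 1.812 + 0.1042 = 1.916 mg/L.

D ≈ 1.92 mg/L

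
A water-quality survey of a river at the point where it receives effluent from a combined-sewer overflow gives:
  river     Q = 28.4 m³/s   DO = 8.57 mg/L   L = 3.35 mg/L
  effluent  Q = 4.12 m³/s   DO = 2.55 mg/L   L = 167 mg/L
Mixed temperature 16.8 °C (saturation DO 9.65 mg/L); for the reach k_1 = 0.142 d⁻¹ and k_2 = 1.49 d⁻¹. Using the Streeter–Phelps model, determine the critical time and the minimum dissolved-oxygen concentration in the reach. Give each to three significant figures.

t_c ≈ 0.783 d; minimum DO ≈ 7.60 mg/L

Mixed DO = (28.4×8.57 + 4.12×2.55)/(28.4+4.12) = 253.9/32.52 = 7.807 mg/L.
Mixed L₀ = (28.4×3.35 + 4.12×167)/(32.52) = 783.2/32.52 = 24.08 mg/L.
Initial deficit D₀ = C_s − DO₀ = 9.65 − 7.807 = 1.843 mg/L.
t_c = (1/1.348) ln[(1.49/0.142)(1 − 1.843×1.348/(0.142×24.08))] = 0.7418 × ln(2.871) = 0.7825 d.
D_c = (0.142/1.49) × 24.08 × e^(−0.142×0.7825) = 0.09530 × 24.08 × 0.8948 = 2.054 mg/L.
Minimum DO = 9.65 − 2.054 = 7.596 mg/L.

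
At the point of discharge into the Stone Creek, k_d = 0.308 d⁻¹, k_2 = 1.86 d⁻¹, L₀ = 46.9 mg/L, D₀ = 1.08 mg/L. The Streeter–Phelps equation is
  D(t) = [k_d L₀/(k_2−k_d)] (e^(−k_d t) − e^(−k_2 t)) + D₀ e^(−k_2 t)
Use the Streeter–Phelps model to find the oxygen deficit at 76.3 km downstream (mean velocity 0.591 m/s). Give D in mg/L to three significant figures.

Travel time t = x/v = 76.3 km / (0.591 m/s) = 76300 m / 0.591 m/s = 129100 s = 1.494 d.
k_d L₀/(k_2−k_d) = 0.308×46.9/(1.86−0.308) = 14.45/1.552 = 9.307 mg/L.
e^(−k_d t) = e^(−0.308×1.494) = 0.6311; e^(−k_2 t) = e^(−1.86×1.494) = 0.06208.
D = 9.307 × (0.6311 − 0.06208) + 1.08 × 0.06208 = 5.296 + 0.06705 = 5.364 mg/L.

D ≈ 5.36 mg/L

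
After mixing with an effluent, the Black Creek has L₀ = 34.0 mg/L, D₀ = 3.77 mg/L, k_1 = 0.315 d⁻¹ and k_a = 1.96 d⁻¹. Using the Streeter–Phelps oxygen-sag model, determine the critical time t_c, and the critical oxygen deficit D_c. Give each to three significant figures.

t_c = [1/(k_a−k_1)] ln[(k_a/k_1)(1 − D₀(k_a−k_1)/(k_1 L₀))]
= [1/(1.96−0.315)] ln[(1.96/0.315)(1 − 3.77×1.645/(0.315×34.0))]
= (1/1.645) ln[6.222 × 0.4209] = 0.6079 × ln(2.619) = 0.6079 × 0.9629 = 0.5853 d.
L(t_c) = L₀ e^(−k_1 t_c) = 34.0 × 0.8316 = 28.28 mg/L, and at the critical point k_a D_c = k_1 L, so D_c = (0.315/1.96) × 28.28 = 4.544 mg/L.

t_c ≈ 0.585 d; D_c ≈ 4.54 mg/L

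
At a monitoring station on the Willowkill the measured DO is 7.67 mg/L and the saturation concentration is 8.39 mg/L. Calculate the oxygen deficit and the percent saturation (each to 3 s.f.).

D ≈ 0.720 mg/L; 91.4 % saturation

D = C_s − C = 8.39 − 7.67 = 0.720 mg/L.
% saturation = 7.67/8.39 × 100 = 91.4 %.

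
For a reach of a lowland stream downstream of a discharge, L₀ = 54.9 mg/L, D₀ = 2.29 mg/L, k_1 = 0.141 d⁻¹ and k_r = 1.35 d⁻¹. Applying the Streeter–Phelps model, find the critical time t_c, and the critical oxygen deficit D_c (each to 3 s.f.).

t_c ≈ 1.50 d; D_c ≈ 4.64 mg/L

t_c = [1/(k_r−k_1)] ln[(k_r/k_1)(1 − D₀(k_r−k_1)/(k_1 L₀))]
= [1/(1.35−0.141)] ln[(1.35/0.141)(1 − 2.29×1.209/(0.141×54.9))]
= (1/1.209) ln[9.574 × 0.6423] = 0.8271 × ln(6.150) = 0.8271 × 1.816 = 1.502 d.
D_c = (k_1/k_r) L₀ e^(−k_1 t_c) = (0.141/1.35) × 54.9 × e^(−0.141×1.502) = 0.1044 × 54.9 × 0.8091 = 4.639 mg/L.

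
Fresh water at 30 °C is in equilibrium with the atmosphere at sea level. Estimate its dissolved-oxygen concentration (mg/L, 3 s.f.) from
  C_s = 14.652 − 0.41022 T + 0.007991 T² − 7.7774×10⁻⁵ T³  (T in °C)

C_s = 14.652 − 0.41022×30 + 0.007991×30² − 7.7774×10⁻⁵×30³ = 7.437 mg/L.

C_s ≈ 7.44 mg/L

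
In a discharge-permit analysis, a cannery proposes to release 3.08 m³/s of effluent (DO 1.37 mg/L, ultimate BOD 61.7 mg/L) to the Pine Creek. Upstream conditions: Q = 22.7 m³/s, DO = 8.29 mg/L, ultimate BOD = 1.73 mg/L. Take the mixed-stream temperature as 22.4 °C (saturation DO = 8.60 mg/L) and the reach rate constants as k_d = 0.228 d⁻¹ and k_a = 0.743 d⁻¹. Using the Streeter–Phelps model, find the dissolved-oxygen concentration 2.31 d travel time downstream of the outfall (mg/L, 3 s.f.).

DO ≈ 6.78 mg/L

Mixed DO = (22.7×8.29 + 3.08×1.37)/(22.7+3.08) = 192.4/25.78 = 7.463 mg/L.
Mixed L₀ = (22.7×1.73 + 3.08×61.7)/(25.78) = 229.3/25.78 = 8.895 mg/L.
Initial deficit D₀ = C_s − DO₀ = 8.60 − 7.463 = 1.137 mg/L.
D(2.31) = [0.228×8.895/(0.743−0.228)](e^(−0.228×2.31) − e^(−0.743×2.31)) + 1.137 e^(−0.743×2.31)
= 3.938 × (0.5906 − 0.1797) + 1.137 × 0.1797 = 1.822 mg/L.
DO = 8.60 − 1.822 = 6.778 mg/L.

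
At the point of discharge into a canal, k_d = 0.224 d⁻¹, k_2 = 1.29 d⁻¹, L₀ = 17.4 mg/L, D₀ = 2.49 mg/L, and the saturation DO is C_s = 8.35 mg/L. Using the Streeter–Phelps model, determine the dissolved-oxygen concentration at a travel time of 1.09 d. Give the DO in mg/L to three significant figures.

k_d L₀/(k_2−k_d) = 0.224×17.4/(1.29−0.224) = 3.898/1.066 = 3.656 mg/L.
e^(−k_d t) = e^(−0.224×1.090) = 0.7834; e^(−k_2 t) = e^(−1.29×1.090) = 0.2451.
D = 3.656 × (0.7834 − 0.2451) + 2.49 × 0.2451 = 1.968 + 0.6103 = 2.578 mg/L.
DO = C_s − D = 8.35 − 2.578 = 5.772 mg/L.

DO ≈ 5.77 mg/L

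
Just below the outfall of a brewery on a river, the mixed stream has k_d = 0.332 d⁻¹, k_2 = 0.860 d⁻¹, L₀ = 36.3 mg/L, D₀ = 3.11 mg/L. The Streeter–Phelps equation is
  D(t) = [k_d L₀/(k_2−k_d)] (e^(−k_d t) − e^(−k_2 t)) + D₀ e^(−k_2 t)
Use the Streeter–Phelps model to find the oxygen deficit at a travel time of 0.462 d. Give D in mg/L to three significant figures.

D ≈ 6.33 mg/L

k_d L₀/(k_2−k_d) = 0.332×36.3/(0.860−0.332) = 12.05/0.5280 = 22.82 mg/L.
e^(−k_d t) = e^(−0.332×0.4620) = 0.8578; e^(−k_2 t) = e^(−0.860×0.4620) = 0.6721.
D = 22.82 × (0.8578 − 0.6721) + 3.11 × 0.6721 = 4.238 + 2.090 = 6.328 mg/L.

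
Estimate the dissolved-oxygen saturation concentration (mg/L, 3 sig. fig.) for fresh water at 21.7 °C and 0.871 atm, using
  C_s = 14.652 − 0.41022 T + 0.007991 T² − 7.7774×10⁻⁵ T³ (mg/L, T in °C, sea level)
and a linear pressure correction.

At sea level: C_s = 14.652 − 0.41022×21.7 + 0.007991×21.7² − 7.7774×10⁻⁵×21.7³ = 8.718 mg/L.
Pressure correction: C_s' = 8.718 × 0.871 = 7.594 mg/L.

C_s ≈ 7.59 mg/L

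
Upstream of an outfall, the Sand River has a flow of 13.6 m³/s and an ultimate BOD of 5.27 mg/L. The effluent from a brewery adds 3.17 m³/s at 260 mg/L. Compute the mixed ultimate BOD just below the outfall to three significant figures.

Flow-weighted mixing: C = (Q_r C_r + Q_w C_w)/(Q_r + Q_w)
= (13.6×5.27 + 3.17×260)/(13.6 + 3.17) = 895.9/16.77 = 53.42 mg/L.

53.4 mg/L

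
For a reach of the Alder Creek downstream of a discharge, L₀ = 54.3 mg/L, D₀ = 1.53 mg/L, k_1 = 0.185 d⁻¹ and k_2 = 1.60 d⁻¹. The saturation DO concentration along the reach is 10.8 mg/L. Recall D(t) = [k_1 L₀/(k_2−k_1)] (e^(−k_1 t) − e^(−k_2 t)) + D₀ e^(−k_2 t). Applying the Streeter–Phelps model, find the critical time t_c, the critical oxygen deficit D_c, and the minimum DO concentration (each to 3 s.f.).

t_c ≈ 1.35 d; D_c ≈ 4.89 mg/L; min DO ≈ 5.91 mg/L

t_c = [1/(k_2−k_1)] ln[(k_2/k_1)(1 − D₀(k_2−k_1)/(k_1 L₀))]
= [1/(1.60−0.185)] ln[(1.60/0.185)(1 − 1.53×1.415/(0.185×54.3))]
= (1/1.415) ln[8.649 × 0.7845] = 0.7067 × ln(6.785) = 0.7067 × 1.915 = 1.353 d.
L(t_c) = L₀ e^(−k_1 t_c) = 54.3 × 0.7785 = 42.27 mg/L, and at the critical point k_2 D_c = k_1 L, so D_c = (0.185/1.60) × 42.27 = 4.888 mg/L.
Minimum DO = C_s − D_c = 10.8 − 4.888 = 5.912 mg/L.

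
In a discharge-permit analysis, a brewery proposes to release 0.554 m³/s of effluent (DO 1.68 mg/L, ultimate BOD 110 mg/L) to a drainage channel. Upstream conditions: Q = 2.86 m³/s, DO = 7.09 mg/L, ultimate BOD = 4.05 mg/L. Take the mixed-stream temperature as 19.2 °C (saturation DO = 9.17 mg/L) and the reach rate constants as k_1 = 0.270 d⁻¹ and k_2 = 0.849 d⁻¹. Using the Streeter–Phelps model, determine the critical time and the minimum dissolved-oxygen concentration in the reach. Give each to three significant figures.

t_c ≈ 1.37 d; minimum DO ≈ 4.50 mg/L

Mixed DO = (2.86×7.09 + 0.554×1.68)/(2.86+0.554) = 21.21/3.414 = 6.212 mg/L.
Mixed L₀ = (2.86×4.05 + 0.554×110)/(3.414) = 72.52/3.414 = 21.24 mg/L.
Initial deficit D₀ = C_s − DO₀ = 9.17 − 6.212 = 2.958 mg/L.
t_c = (1/0.5790) ln[(0.849/0.270)(1 − 2.958×0.5790/(0.270×21.24))] = 1.727 × ln(2.206) = 1.366 d.
D_c = (0.270/0.849) × 21.24 × e^(−0.270×1.366) = 0.3180 × 21.24 × 0.6915 = 4.672 mg/L.
Minimum DO = 9.17 − 4.672 = 4.498 mg/L.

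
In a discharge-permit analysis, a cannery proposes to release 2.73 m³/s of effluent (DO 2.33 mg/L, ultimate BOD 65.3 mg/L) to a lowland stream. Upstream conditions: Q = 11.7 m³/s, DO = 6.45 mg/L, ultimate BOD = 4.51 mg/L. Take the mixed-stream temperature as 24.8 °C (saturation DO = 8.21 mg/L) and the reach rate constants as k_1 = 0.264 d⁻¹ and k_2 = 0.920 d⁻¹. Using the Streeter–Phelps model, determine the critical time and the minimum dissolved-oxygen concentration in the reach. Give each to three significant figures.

t_c ≈ 1.14 d; minimum DO ≈ 4.81 mg/L

Mixed DO = (11.7×6.45 + 2.73×2.33)/(11.7+2.73) = 81.83/14.43 = 5.671 mg/L.
Mixed L₀ = (11.7×4.51 + 2.73×65.3)/(14.43) = 231.0/14.43 = 16.01 mg/L.
Initial deficit D₀ = C_s − DO₀ = 8.21 − 5.671 = 2.539 mg/L.
t_c = (1/0.6560) ln[(0.920/0.264)(1 − 2.539×0.6560/(0.264×16.01))] = 1.524 × ln(2.111) = 1.139 d.
D_c = (0.264/0.920) × 16.01 × e^(−0.264×1.139) = 0.2870 × 16.01 × 0.7403 = 3.401 mg/L.
Minimum DO = 8.21 − 3.401 = 4.809 mg/L.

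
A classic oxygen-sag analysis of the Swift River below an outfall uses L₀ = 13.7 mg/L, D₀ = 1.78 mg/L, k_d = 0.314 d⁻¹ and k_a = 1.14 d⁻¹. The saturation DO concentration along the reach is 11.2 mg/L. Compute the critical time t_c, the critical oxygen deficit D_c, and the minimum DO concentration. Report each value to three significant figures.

With k_a/k_d = 3.631 and 1 − D₀(k_a−k_d)/(k_d L₀) = 0.6582,
t_c = ln(3.631 × 0.6582) / (1.14 − 0.314) = ln(2.390) / 0.8260 = 0.8712/0.8260 = 1.055 d.
D_c = (k_d/k_a) L₀ e^(−k_d t_c) = (0.314/1.14) × 13.7 × e^(−0.314×1.055) = 0.2754 × 13.7 × 0.7181 = 2.710 mg/L.
Minimum DO = C_s − D_c = 11.2 − 2.710 = 8.490 mg/L.

t_c ≈ 1.05 d; D_c ≈ 2.71 mg/L; min DO ≈ 8.49 mg/L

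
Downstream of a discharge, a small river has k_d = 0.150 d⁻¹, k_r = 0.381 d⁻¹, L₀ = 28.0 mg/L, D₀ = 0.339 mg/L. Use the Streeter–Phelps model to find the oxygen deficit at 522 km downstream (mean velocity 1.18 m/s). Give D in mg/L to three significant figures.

D ≈ 5.90 mg/L

Travel time t = x/v = 522 km / (1.18 m/s) = 522000 m / 1.18 m/s = 442400 s = 5.120 d.
k_d L₀/(k_r−k_d) = 0.150×28.0/(0.381−0.150) = 4.200/0.2310 = 18.18 mg/L.
e^(−k_d t) = e^(−0.150×5.120) = 0.4639; e^(−k_r t) = e^(−0.381×5.120) = 0.1422.
D = 18.18 × (0.4639 − 0.1422) + 0.339 × 0.1422 = 5.850 + 0.04820 = 5.899 mg/L.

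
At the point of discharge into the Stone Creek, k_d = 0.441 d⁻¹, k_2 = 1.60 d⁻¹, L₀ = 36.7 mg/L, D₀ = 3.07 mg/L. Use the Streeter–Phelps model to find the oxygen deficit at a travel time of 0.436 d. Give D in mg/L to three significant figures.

D ≈ 6.10 mg/L

k_d L₀/(k_2−k_d) = 0.441×36.7/(1.60−0.441) = 16.18/1.159 = 13.96 mg/L.
e^(−k_d t) = e^(−0.441×0.4360) = 0.8251; e^(−k_2 t) = e^(−1.60×0.4360) = 0.4978.
D = 13.96 × (0.8251 − 0.4978) + 3.07 × 0.4978 = 4.571 + 1.528 = 6.099 mg/L.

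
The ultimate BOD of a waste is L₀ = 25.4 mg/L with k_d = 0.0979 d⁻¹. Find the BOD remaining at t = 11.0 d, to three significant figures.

L_t = L₀ e^(−k_d t) = 25.4 × e^(−0.0979×11.0) = 25.4 × 0.3406 = 8.653 mg/L.

L ≈ 8.65 mg/L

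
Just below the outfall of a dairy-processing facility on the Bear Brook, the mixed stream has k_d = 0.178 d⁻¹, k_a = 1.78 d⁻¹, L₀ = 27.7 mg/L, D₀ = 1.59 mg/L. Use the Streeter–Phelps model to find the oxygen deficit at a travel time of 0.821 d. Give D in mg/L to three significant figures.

D ≈ 2.31 mg/L

k_d L₀/(k_a−k_d) = 0.178×27.7/(1.78−0.178) = 4.931/1.602 = 3.078 mg/L.
e^(−k_d t) = e^(−0.178×0.8210) = 0.8640; e^(−k_a t) = e^(−1.78×0.8210) = 0.2319.
D = 3.078 × (0.8640 − 0.2319) + 1.59 × 0.2319 = 1.946 + 0.3687 = 2.314 mg/L.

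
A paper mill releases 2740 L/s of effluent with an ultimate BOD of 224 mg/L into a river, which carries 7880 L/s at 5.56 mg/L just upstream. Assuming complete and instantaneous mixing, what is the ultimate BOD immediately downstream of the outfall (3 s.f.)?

Flow-weighted mixing: C = (Q_r C_r + Q_w C_w)/(Q_r + Q_w)
= (7880×5.56 + 2740×224)/(7880 + 2740) = 657600/10620 = 61.92 mg/L.

61.9 mg/L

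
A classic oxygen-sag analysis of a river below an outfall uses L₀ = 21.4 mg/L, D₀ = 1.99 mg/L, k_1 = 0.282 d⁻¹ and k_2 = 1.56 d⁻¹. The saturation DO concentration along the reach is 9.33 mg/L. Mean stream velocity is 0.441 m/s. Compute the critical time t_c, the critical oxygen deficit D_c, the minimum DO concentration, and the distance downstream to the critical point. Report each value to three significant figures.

At the critical point dD/dt = 0, so k_1 L₀ e^(−k_1 t) = k_2 D. Substituting D(t) from the Streeter–Phelps equation and solving for t gives
t_c = ln[(k_2/k_1)(1 − D₀(k_2−k_1)/(k_1 L₀))] / (k_2−k_1).
Here k_2−k_1 = 1.278 d⁻¹ and 1 − D₀(k_2−k_1)/(k_1 L₀) = 1 − 1.99×1.278/(0.282×21.4) = 0.5786, so
t_c = ln(5.532 × 0.5786) / 1.278 = 1.163 / 1.278 = 0.9103 d.
D_c = (k_1/k_2) L₀ e^(−k_1 t_c) = (0.282/1.56) × 21.4 × e^(−0.282×0.9103) = 0.1808 × 21.4 × 0.7736 = 2.993 mg/L.
Minimum DO = C_s − D_c = 9.33 − 2.993 = 6.337 mg/L.
x_c = v t_c = 0.441 m/s × 0.9103 d × 86400 s/d = 34680 m ≈ 34.7 km.

t_c ≈ 0.910 d; D_c ≈ 2.99 mg/L; min DO ≈ 6.34 mg/L; x_c ≈ 34.7 km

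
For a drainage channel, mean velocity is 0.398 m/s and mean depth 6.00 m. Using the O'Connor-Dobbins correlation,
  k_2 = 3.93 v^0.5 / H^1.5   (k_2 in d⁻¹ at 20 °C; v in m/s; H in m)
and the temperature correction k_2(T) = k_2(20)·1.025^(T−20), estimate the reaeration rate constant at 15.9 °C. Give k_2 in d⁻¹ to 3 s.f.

k_2 ≈ 0.152 d⁻¹

k_2(20) = 3.93 × 0.398^0.5 / 6.00^1.5 = 3.93 × 0.6309 / 14.70 = 0.1687 d⁻¹.
k_2(15.9) = 0.1687 × 1.025^(15.9−20) = 0.1687 × 0.9037 = 0.1525 d⁻¹.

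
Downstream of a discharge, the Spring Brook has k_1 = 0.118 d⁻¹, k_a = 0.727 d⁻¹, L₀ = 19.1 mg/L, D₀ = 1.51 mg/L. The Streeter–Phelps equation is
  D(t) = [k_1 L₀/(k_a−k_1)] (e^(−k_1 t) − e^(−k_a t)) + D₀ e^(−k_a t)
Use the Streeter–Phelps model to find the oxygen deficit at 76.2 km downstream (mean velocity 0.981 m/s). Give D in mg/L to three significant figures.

Travel time t = x/v = 76.2 km / (0.981 m/s) = 76200 m / 0.981 m/s = 77680 s = 0.8990 d.
k_1 L₀/(k_a−k_1) = 0.118×19.1/(0.727−0.118) = 2.254/0.6090 = 3.701 mg/L.
e^(−k_1 t) = e^(−0.118×0.8990) = 0.8993; e^(−k_a t) = e^(−0.727×0.8990) = 0.5202.
D = 3.701 × (0.8993 − 0.5202) + 1.51 × 0.5202 = 1.403 + 0.7855 = 2.189 mg/L.

D ≈ 2.19 mg/L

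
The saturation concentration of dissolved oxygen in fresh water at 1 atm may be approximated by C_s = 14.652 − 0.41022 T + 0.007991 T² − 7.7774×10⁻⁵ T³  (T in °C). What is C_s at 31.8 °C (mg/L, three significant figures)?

C_s ≈ 7.19 mg/L

C_s = 14.652 − 0.41022×31.8 + 0.007991×31.8² − 7.7774×10⁻⁵×31.8³ = 7.187 mg/L.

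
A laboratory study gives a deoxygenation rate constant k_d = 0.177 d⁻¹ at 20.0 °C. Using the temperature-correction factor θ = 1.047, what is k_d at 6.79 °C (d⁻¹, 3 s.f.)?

k_d(T₂) = k_d(T₁) · θ^(T₂−T₁) = 0.177 × 1.047^(6.79−20.0)
= 0.177 × 1.047^-13.2 = 0.177 × 0.5451 = 0.09649 d⁻¹.

k_d ≈ 0.0965 d⁻¹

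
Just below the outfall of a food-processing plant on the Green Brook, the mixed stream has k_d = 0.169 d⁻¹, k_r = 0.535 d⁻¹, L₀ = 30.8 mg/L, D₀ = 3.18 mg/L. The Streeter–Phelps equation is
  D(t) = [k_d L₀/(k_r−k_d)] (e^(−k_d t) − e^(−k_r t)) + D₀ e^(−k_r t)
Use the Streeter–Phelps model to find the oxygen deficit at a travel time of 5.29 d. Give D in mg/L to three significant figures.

k_d L₀/(k_r−k_d) = 0.169×30.8/(0.535−0.169) = 5.205/0.3660 = 14.22 mg/L.
e^(−k_d t) = e^(−0.169×5.290) = 0.4090; e^(−k_r t) = e^(−0.535×5.290) = 0.05900.
D = 14.22 × (0.4090 − 0.05900) + 3.18 × 0.05900 = 4.978 + 0.1876 = 5.165 mg/L.

D ≈ 5.17 mg/L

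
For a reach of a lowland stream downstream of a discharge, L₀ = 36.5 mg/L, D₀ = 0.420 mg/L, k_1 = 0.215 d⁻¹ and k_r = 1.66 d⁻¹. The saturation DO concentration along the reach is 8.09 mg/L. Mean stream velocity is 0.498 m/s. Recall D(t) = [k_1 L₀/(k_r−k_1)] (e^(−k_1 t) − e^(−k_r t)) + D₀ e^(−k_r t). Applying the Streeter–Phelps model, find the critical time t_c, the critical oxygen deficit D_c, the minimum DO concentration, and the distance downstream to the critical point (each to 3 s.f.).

With k_r/k_1 = 7.721 and 1 − D₀(k_r−k_1)/(k_1 L₀) = 0.9227,
t_c = ln(7.721 × 0.9227) / (1.66 − 0.215) = ln(7.124) / 1.445 = 1.963/1.445 = 1.359 d.
D_c = (k_1/k_r) L₀ e^(−k_1 t_c) = (0.215/1.66) × 36.5 × e^(−0.215×1.359) = 0.1295 × 36.5 × 0.7467 = 3.530 mg/L.
Minimum DO = C_s − D_c = 8.09 − 3.530 = 4.560 mg/L.
x_c = v t_c = 0.498 m/s × 1.359 d × 86400 s/d = 58460 m ≈ 58.5 km.

t_c ≈ 1.36 d; D_c ≈ 3.53 mg/L; min DO ≈ 4.56 mg/L; x_c ≈ 58.5 km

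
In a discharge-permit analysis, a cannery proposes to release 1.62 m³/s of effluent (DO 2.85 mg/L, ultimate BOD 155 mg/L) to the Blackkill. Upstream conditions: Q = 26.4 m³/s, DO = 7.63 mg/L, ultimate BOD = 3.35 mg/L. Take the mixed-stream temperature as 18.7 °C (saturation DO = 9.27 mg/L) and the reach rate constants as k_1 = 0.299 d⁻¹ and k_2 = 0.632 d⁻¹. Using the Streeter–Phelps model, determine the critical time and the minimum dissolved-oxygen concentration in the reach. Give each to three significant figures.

t_c ≈ 1.67 d; minimum DO ≈ 5.79 mg/L

Mixed DO = (26.4×7.63 + 1.62×2.85)/(26.4+1.62) = 206.0/28.02 = 7.354 mg/L.
Mixed L₀ = (26.4×3.35 + 1.62×155)/(28.02) = 339.5/28.02 = 12.12 mg/L.
Initial deficit D₀ = C_s − DO₀ = 9.27 − 7.354 = 1.916 mg/L.
t_c = (1/0.3330) ln[(0.632/0.299)(1 − 1.916×0.3330/(0.299×12.12))] = 3.003 × ln(1.741) = 1.666 d.
D_c = (0.299/0.632) × 12.12 × e^(−0.299×1.666) = 0.4731 × 12.12 × 0.6077 = 3.484 mg/L.
Minimum DO = 9.27 − 3.484 = 5.786 mg/L.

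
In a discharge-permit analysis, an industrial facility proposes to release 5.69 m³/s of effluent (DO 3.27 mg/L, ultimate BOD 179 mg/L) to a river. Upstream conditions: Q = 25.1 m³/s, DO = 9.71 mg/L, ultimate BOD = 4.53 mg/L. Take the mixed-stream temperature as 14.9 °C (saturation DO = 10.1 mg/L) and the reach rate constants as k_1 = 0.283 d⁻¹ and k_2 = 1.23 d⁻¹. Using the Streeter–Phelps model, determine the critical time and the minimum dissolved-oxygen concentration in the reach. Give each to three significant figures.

Mixed DO = (25.1×9.71 + 5.69×3.27)/(25.1+5.69) = 262.3/30.79 = 8.520 mg/L.
Mixed L₀ = (25.1×4.53 + 5.69×179)/(30.79) = 1132/30.79 = 36.77 mg/L.
Initial deficit D₀ = C_s − DO₀ = 10.1 − 8.520 = 1.580 mg/L.
t_c = (1/0.9470) ln[(1.23/0.283)(1 − 1.580×0.9470/(0.283×36.77))] = 1.056 × ln(3.721) = 1.388 d.
D_c = (0.283/1.23) × 36.77 × e^(−0.283×1.388) = 0.2301 × 36.77 × 0.6752 = 5.713 mg/L.
Minimum DO = 10.1 − 5.713 = 4.387 mg/L.

t_c ≈ 1.39 d; minimum DO ≈ 4.39 mg/L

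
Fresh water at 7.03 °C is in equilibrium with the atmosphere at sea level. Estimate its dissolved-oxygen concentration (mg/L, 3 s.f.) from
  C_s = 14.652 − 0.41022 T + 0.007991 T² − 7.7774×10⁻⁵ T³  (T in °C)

C_s = 14.652 − 0.41022×7.03 + 0.007991×7.03² − 7.7774×10⁻⁵×7.03³ = 12.14 mg/L.

C_s ≈ 12.1 mg/L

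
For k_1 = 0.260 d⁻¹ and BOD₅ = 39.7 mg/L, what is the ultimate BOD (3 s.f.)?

BOD₅ = L₀(1 − e^(−5k_1)) ⇒ L₀ = BOD₅ / (1 − e^(−5×0.260))
= 39.7 / (1 − 0.2725) = 39.7 / 0.7275 = 54.57 mg/L.

L₀ ≈ 54.6 mg/L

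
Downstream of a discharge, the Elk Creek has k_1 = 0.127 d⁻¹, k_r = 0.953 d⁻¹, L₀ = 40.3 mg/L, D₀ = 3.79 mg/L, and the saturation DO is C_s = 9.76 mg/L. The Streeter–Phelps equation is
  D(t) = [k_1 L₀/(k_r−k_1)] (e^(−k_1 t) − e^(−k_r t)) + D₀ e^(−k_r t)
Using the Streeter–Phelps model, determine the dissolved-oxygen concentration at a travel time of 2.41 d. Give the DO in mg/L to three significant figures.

DO ≈ 5.44 mg/L

k_1 L₀/(k_r−k_1) = 0.127×40.3/(0.953−0.127) = 5.118/0.8260 = 6.196 mg/L.
e^(−k_1 t) = e^(−0.127×2.410) = 0.7363; e^(−k_r t) = e^(−0.953×2.410) = 0.1006.
D = 6.196 × (0.7363 − 0.1006) + 3.79 × 0.1006 = 3.939 + 0.3812 = 4.320 mg/L.
DO = C_s − D = 9.76 − 4.320 = 5.440 mg/L.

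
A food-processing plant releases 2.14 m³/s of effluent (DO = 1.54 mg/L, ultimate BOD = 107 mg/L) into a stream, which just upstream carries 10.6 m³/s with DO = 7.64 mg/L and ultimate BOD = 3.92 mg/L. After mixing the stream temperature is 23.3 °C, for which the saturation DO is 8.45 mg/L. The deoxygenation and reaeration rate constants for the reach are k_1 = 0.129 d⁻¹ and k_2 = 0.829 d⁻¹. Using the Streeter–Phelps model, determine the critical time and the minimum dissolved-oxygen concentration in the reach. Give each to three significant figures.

Mixed DO = (10.6×7.64 + 2.14×1.54)/(10.6+2.14) = 84.28/12.74 = 6.615 mg/L.
Mixed L₀ = (10.6×3.92 + 2.14×107)/(12.74) = 270.5/12.74 = 21.23 mg/L.
Initial deficit D₀ = C_s − DO₀ = 8.45 − 6.615 = 1.835 mg/L.
t_c = (1/0.7000) ln[(0.829/0.129)(1 − 1.835×0.7000/(0.129×21.23))] = 1.429 × ln(3.414) = 1.754 d.
D_c = (0.129/0.829) × 21.23 × e^(−0.129×1.754) = 0.1556 × 21.23 × 0.7975 = 2.635 mg/L.
Minimum DO = 8.45 − 2.635 = 5.815 mg/L.

t_c ≈ 1.75 d; minimum DO ≈ 5.81 mg/L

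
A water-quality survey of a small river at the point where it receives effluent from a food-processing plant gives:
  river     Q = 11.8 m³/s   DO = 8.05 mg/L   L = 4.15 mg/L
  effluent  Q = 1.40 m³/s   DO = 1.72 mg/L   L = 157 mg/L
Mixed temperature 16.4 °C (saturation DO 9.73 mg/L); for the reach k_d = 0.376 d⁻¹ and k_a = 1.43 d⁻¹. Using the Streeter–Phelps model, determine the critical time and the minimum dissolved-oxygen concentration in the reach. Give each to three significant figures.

t_c ≈ 0.896 d; minimum DO ≈ 5.91 mg/L

Mixed DO = (11.8×8.05 + 1.40×1.72)/(11.8+1.40) = 97.40/13.20 = 7.379 mg/L.
Mixed L₀ = (11.8×4.15 + 1.40×157)/(13.20) = 268.8/13.20 = 20.36 mg/L.
Initial deficit D₀ = C_s − DO₀ = 9.73 − 7.379 = 2.351 mg/L.
t_c = (1/1.054) ln[(1.43/0.376)(1 − 2.351×1.054/(0.376×20.36))] = 0.9488 × ln(2.572) = 0.8963 d.
D_c = (0.376/1.43) × 20.36 × e^(−0.376×0.8963) = 0.2629 × 20.36 × 0.7139 = 3.822 mg/L.
Minimum DO = 9.73 − 3.822 = 5.908 mg/L.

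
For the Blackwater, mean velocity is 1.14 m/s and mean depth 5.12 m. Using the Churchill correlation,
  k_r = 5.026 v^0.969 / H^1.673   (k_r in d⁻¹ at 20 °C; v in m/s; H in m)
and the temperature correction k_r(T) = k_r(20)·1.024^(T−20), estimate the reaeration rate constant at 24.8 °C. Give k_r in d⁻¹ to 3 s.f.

k_r(20) = 5.026 × 1.14^0.969 / 5.12^1.673 = 5.026 × 1.135 / 15.37 = 0.3713 d⁻¹.
k_r(24.8) = 0.3713 × 1.024^(24.8−20) = 0.3713 × 1.121 = 0.4161 d⁻¹.

k_r ≈ 0.416 d⁻¹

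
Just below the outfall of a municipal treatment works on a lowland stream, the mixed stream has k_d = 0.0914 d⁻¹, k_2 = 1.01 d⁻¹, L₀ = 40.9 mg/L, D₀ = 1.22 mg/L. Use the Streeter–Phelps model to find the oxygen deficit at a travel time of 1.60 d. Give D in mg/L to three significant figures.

k_d L₀/(k_2−k_d) = 0.0914×40.9/(1.01−0.0914) = 3.738/0.9186 = 4.070 mg/L.
e^(−k_d t) = e^(−0.0914×1.600) = 0.8640; e^(−k_2 t) = e^(−1.01×1.600) = 0.1987.
D = 4.070 × (0.8640 − 0.1987) + 1.22 × 0.1987 = 2.707 + 0.2424 = 2.950 mg/L.

D ≈ 2.95 mg/L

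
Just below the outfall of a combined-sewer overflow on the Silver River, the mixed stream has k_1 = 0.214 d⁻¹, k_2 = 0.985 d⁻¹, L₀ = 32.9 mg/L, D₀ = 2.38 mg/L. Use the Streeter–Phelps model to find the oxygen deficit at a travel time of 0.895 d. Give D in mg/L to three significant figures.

k_1 L₀/(k_2−k_1) = 0.214×32.9/(0.985−0.214) = 7.041/0.7710 = 9.132 mg/L.
e^(−k_1 t) = e^(−0.214×0.8950) = 0.8257; e^(−k_2 t) = e^(−0.985×0.8950) = 0.4141.
D = 9.132 × (0.8257 − 0.4141) + 2.38 × 0.4141 = 3.758 + 0.9856 = 4.744 mg/L.

D ≈ 4.74 mg/L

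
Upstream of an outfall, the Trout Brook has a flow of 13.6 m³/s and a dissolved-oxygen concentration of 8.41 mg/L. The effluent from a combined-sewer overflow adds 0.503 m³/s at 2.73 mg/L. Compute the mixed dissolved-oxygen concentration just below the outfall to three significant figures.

Flow-weighted mixing: C = (Q_r C_r + Q_w C_w)/(Q_r + Q_w)
= (13.6×8.41 + 0.503×2.73)/(13.6 + 0.503) = 115.7/14.10 = 8.207 mg/L.

8.21 mg/L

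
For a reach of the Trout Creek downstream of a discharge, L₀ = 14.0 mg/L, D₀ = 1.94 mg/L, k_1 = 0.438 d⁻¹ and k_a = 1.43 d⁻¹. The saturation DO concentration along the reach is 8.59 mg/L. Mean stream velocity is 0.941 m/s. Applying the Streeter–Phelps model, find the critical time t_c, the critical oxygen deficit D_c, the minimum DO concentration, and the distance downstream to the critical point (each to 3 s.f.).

t_c = [1/(k_a−k_1)] ln[(k_a/k_1)(1 − D₀(k_a−k_1)/(k_1 L₀))]
= [1/(1.43−0.438)] ln[(1.43/0.438)(1 − 1.94×0.9920/(0.438×14.0))]
= (1/0.9920) ln[3.265 × 0.6862] = 1.008 × ln(2.240) = 1.008 × 0.8066 = 0.8131 d.
D_c = (k_1/k_a) L₀ e^(−k_1 t_c) = (0.438/1.43) × 14.0 × e^(−0.438×0.8131) = 0.3063 × 14.0 × 0.7004 = 3.003 mg/L.
Minimum DO = C_s − D_c = 8.59 − 3.003 = 5.587 mg/L.
x_c = v t_c = 0.941 m/s × 0.8131 d × 86400 s/d = 66100 m ≈ 66.1 km.

t_c ≈ 0.813 d; D_c ≈ 3.00 mg/L; min DO ≈ 5.59 mg/L; x_c ≈ 66.1 km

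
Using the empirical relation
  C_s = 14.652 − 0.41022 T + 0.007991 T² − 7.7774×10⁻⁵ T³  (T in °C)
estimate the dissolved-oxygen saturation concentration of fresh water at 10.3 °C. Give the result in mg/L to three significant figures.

C_s ≈ 11.2 mg/L

C_s = 14.652 − 0.41022×10.3 + 0.007991×10.3² − 7.7774×10⁻⁵×10.3³ = 11.19 mg/L.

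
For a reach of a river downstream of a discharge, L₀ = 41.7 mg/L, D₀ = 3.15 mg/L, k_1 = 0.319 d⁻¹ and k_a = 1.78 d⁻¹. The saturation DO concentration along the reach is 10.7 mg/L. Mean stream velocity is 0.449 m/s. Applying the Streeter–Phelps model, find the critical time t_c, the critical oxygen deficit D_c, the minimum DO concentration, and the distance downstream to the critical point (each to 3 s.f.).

At the critical point dD/dt = 0, so k_1 L₀ e^(−k_1 t) = k_a D. Substituting D(t) from the Streeter–Phelps equation and solving for t gives
t_c = ln[(k_a/k_1)(1 − D₀(k_a−k_1)/(k_1 L₀))] / (k_a−k_1).
Here k_a−k_1 = 1.461 d⁻¹ and 1 − D₀(k_a−k_1)/(k_1 L₀) = 1 − 3.15×1.461/(0.319×41.7) = 0.6540, so
t_c = ln(5.580 × 0.6540) / 1.461 = 1.295 / 1.461 = 0.8861 d.
L(t_c) = L₀ e^(−k_1 t_c) = 41.7 × 0.7538 = 31.43 mg/L, and at the critical point k_a D_c = k_1 L, so D_c = (0.319/1.78) × 31.43 = 5.633 mg/L.
Minimum DO = C_s − D_c = 10.7 − 5.633 = 5.067 mg/L.
x_c = v t_c = 0.449 m/s × 0.8861 d × 86400 s/d = 34370 m ≈ 34.4 km.

t_c ≈ 0.886 d; D_c ≈ 5.63 mg/L; min DO ≈ 5.07 mg/L; x_c ≈ 34.4 km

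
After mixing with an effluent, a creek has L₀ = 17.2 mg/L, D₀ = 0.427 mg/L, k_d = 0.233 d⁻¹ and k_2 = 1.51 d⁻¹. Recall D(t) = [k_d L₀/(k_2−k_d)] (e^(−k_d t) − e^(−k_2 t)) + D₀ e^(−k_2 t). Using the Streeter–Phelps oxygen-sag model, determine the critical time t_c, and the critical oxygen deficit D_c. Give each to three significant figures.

t_c ≈ 1.35 d; D_c ≈ 1.94 mg/L

t_c = [1/(k_2−k_d)] ln[(k_2/k_d)(1 − D₀(k_2−k_d)/(k_d L₀))]
= [1/(1.51−0.233)] ln[(1.51/0.233)(1 − 0.427×1.277/(0.233×17.2))]
= (1/1.277) ln[6.481 × 0.8639] = 0.7831 × ln(5.599) = 0.7831 × 1.723 = 1.349 d.
L(t_c) = L₀ e^(−k_d t_c) = 17.2 × 0.7303 = 12.56 mg/L, and at the critical point k_2 D_c = k_d L, so D_c = (0.233/1.51) × 12.56 = 1.938 mg/L.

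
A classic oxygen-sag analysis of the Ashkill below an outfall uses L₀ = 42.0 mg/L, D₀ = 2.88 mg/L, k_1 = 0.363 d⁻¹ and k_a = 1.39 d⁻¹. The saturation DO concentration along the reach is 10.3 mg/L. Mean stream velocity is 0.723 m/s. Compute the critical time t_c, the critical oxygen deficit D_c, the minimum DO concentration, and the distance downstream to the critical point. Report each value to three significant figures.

At the critical point dD/dt = 0, so k_1 L₀ e^(−k_1 t) = k_a D. Substituting D(t) from the Streeter–Phelps equation and solving for t gives
t_c = ln[(k_a/k_1)(1 − D₀(k_a−k_1)/(k_1 L₀))] / (k_a−k_1).
Here k_a−k_1 = 1.027 d⁻¹ and 1 − D₀(k_a−k_1)/(k_1 L₀) = 1 − 2.88×1.027/(0.363×42.0) = 0.8060, so
t_c = ln(3.829 × 0.8060) / 1.027 = 1.127 / 1.027 = 1.097 d.
D_c = (k_1/k_a) L₀ e^(−k_1 t_c) = (0.363/1.39) × 42.0 × e^(−0.363×1.097) = 0.2612 × 42.0 × 0.6714 = 7.365 mg/L.
Minimum DO = C_s − D_c = 10.3 − 7.365 = 2.935 mg/L.
x_c = v t_c = 0.723 m/s × 1.097 d × 86400 s/d = 68550 m ≈ 68.5 km.

t_c ≈ 1.10 d; D_c ≈ 7.36 mg/L; min DO ≈ 2.94 mg/L; x_c ≈ 68.5 km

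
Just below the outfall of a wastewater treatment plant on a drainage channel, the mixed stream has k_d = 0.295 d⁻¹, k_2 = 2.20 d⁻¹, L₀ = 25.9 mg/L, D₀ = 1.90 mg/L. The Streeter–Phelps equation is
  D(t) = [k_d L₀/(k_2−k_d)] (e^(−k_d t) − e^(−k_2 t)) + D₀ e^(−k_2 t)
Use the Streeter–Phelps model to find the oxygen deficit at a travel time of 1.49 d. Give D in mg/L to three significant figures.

k_d L₀/(k_2−k_d) = 0.295×25.9/(2.20−0.295) = 7.640/1.905 = 4.011 mg/L.
e^(−k_d t) = e^(−0.295×1.490) = 0.6443; e^(−k_2 t) = e^(−2.20×1.490) = 0.03770.
D = 4.011 × (0.6443 − 0.03770) + 1.90 × 0.03770 = 2.433 + 0.07164 = 2.505 mg/L.

D ≈ 2.50 mg/L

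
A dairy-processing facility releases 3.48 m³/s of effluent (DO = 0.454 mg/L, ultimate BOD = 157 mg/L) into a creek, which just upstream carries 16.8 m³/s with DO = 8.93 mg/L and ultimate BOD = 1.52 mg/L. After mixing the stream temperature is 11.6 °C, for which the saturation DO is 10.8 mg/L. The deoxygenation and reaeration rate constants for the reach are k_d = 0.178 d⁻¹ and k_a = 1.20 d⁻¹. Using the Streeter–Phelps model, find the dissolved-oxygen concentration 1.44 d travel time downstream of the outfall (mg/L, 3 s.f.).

Mixed DO = (16.8×8.93 + 3.48×0.454)/(16.8+3.48) = 151.6/20.28 = 7.476 mg/L.
Mixed L₀ = (16.8×1.52 + 3.48×157)/(20.28) = 571.9/20.28 = 28.20 mg/L.
Initial deficit D₀ = C_s − DO₀ = 10.8 − 7.476 = 3.324 mg/L.
D(1.44) = [0.178×28.20/(1.20−0.178)](e^(−0.178×1.44) − e^(−1.20×1.44)) + 3.324 e^(−1.20×1.44)
= 4.912 × (0.7739 − 0.1776) + 3.324 × 0.1776 = 3.519 mg/L.
DO = 10.8 − 3.519 = 7.281 mg/L.

DO ≈ 7.28 mg/L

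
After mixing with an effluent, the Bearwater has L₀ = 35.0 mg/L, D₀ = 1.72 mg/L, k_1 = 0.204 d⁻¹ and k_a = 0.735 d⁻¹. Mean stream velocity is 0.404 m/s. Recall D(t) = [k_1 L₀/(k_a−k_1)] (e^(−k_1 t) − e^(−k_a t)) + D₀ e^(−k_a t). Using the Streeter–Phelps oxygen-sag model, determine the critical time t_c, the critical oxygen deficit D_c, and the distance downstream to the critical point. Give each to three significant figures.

t_c ≈ 2.16 d; D_c ≈ 6.26 mg/L; x_c ≈ 75.3 km

At the critical point dD/dt = 0, so k_1 L₀ e^(−k_1 t) = k_a D. Substituting D(t) from the Streeter–Phelps equation and solving for t gives
t_c = ln[(k_a/k_1)(1 − D₀(k_a−k_1)/(k_1 L₀))] / (k_a−k_1).
Here k_a−k_1 = 0.5310 d⁻¹ and 1 − D₀(k_a−k_1)/(k_1 L₀) = 1 − 1.72×0.5310/(0.204×35.0) = 0.8721, so
t_c = ln(3.603 × 0.8721) / 0.5310 = 1.145 / 0.5310 = 2.156 d.
L(t_c) = L₀ e^(−k_1 t_c) = 35.0 × 0.6441 = 22.54 mg/L, and at the critical point k_a D_c = k_1 L, so D_c = (0.204/0.735) × 22.54 = 6.257 mg/L.
x_c = v t_c = 0.404 m/s × 2.156 d × 86400 s/d = 75260 m ≈ 75.3 km.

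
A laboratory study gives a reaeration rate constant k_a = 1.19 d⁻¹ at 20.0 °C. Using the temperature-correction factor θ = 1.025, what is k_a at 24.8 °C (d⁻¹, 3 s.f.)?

k_a(T₂) = k_a(T₁) · θ^(T₂−T₁) = 1.19 × 1.025^(24.8−20.0)
= 1.19 × 1.025^4.80 = 1.19 × 1.126 = 1.340 d⁻¹.

k_a ≈ 1.34 d⁻¹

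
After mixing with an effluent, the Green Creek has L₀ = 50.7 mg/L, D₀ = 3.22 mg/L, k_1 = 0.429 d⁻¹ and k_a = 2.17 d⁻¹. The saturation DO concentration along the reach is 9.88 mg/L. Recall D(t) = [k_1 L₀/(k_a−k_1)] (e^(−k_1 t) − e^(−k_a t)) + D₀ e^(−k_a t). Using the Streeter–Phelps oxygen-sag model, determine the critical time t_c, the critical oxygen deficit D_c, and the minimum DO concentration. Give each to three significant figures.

With k_a/k_1 = 5.058 and 1 − D₀(k_a−k_1)/(k_1 L₀) = 0.7423,
t_c = ln(5.058 × 0.7423) / (2.17 − 0.429) = ln(3.755) / 1.741 = 1.323/1.741 = 0.7599 d.
D_c = (k_1/k_a) L₀ e^(−k_1 t_c) = (0.429/2.17) × 50.7 × e^(−0.429×0.7599) = 0.1977 × 50.7 × 0.7218 = 7.235 mg/L.
Minimum DO = C_s − D_c = 9.88 − 7.235 = 2.645 mg/L.

t_c ≈ 0.760 d; D_c ≈ 7.23 mg/L; min DO ≈ 2.65 mg/L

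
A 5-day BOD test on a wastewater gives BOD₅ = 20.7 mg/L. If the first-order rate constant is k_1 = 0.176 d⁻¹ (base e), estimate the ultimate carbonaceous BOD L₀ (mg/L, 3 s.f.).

L₀ ≈ 35.4 mg/L

BOD₅ = L₀(1 − e^(−5k_1)) ⇒ L₀ = BOD₅ / (1 − e^(−5×0.176))
= 20.7 / (1 − 0.4148) = 20.7 / 0.5852 = 35.37 mg/L.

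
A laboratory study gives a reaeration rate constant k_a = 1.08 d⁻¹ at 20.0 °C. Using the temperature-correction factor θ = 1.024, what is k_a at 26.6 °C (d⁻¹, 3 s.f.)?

k_a(T₂) = k_a(T₁) · θ^(T₂−T₁) = 1.08 × 1.024^(26.6−20.0)
= 1.08 × 1.024^6.60 = 1.08 × 1.169 = 1.263 d⁻¹.

k_a ≈ 1.26 d⁻¹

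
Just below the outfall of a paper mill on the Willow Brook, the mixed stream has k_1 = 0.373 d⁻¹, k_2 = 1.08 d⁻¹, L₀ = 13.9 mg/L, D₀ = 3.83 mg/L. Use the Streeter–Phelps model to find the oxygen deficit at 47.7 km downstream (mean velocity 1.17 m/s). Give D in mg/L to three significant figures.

D ≈ 4.05 mg/L

Travel time t = x/v = 47.7 km / (1.17 m/s) = 47700 m / 1.17 m/s = 40770 s = 0.4719 d.
k_1 L₀/(k_2−k_1) = 0.373×13.9/(1.08−0.373) = 5.185/0.7070 = 7.333 mg/L.
e^(−k_1 t) = e^(−0.373×0.4719) = 0.8386; e^(−k_2 t) = e^(−1.08×0.4719) = 0.6007.
D = 7.333 × (0.8386 − 0.6007) + 3.83 × 0.6007 = 1.745 + 2.301 = 4.045 mg/L.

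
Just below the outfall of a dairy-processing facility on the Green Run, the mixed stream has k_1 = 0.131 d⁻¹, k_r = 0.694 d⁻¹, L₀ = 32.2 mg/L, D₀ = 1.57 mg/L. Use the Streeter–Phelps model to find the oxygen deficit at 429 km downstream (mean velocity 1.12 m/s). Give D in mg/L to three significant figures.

Travel time t = x/v = 429 km / (1.12 m/s) = 429000 m / 1.12 m/s = 383000 s = 4.433 d.
k_1 L₀/(k_r−k_1) = 0.131×32.2/(0.694−0.131) = 4.218/0.5630 = 7.492 mg/L.
e^(−k_1 t) = e^(−0.131×4.433) = 0.5595; e^(−k_r t) = e^(−0.694×4.433) = 0.04611.
D = 7.492 × (0.5595 − 0.04611) + 1.57 × 0.04611 = 3.846 + 0.07239 = 3.919 mg/L.

D ≈ 3.92 mg/L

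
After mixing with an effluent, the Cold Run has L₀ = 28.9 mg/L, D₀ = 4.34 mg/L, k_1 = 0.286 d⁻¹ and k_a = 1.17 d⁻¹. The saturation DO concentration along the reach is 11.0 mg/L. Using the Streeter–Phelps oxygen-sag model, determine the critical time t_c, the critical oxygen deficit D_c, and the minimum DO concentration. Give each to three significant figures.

With k_a/k_1 = 4.091 and 1 − D₀(k_a−k_1)/(k_1 L₀) = 0.5358,
t_c = ln(4.091 × 0.5358) / (1.17 − 0.286) = ln(2.192) / 0.8840 = 0.7848/0.8840 = 0.8878 d.
D_c = (k_1/k_a) L₀ e^(−k_1 t_c) = (0.286/1.17) × 28.9 × e^(−0.286×0.8878) = 0.2444 × 28.9 × 0.7758 = 5.480 mg/L.
Minimum DO = C_s − D_c = 11.0 − 5.480 = 5.520 mg/L.

t_c ≈ 0.888 d; D_c ≈ 5.48 mg/L; min DO ≈ 5.52 mg/L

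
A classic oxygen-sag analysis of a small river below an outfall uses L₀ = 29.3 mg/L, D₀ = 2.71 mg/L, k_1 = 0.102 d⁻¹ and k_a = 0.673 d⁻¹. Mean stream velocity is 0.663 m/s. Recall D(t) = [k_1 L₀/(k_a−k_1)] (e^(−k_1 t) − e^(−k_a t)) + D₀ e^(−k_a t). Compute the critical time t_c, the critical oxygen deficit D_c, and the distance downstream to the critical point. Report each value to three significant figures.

t_c = [1/(k_a−k_1)] ln[(k_a/k_1)(1 − D₀(k_a−k_1)/(k_1 L₀))]
= [1/(0.673−0.102)] ln[(0.673/0.102)(1 − 2.71×0.5710/(0.102×29.3))]
= (1/0.5710) ln[6.598 × 0.4822] = 1.751 × ln(3.182) = 1.751 × 1.157 = 2.027 d.
D_c = (k_1/k_a) L₀ e^(−k_1 t_c) = (0.102/0.673) × 29.3 × e^(−0.102×2.027) = 0.1516 × 29.3 × 0.8132 = 3.611 mg/L.
x_c = v t_c = 0.663 m/s × 2.027 d × 86400 s/d = 116100 m ≈ 116 km.

t_c ≈ 2.03 d; D_c ≈ 3.61 mg/L; x_c ≈ 116 km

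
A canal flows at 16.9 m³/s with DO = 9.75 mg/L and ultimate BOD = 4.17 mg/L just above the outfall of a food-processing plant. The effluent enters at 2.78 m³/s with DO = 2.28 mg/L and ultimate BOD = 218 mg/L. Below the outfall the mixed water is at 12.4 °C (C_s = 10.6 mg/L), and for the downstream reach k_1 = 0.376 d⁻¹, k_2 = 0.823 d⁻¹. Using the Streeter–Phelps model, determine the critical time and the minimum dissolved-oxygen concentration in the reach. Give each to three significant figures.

Mixed DO = (16.9×9.75 + 2.78×2.28)/(16.9+2.78) = 171.1/19.68 = 8.695 mg/L.
Mixed L₀ = (16.9×4.17 + 2.78×218)/(19.68) = 676.5/19.68 = 34.38 mg/L.
Initial deficit D₀ = C_s − DO₀ = 10.6 − 8.695 = 1.905 mg/L.
t_c = (1/0.4470) ln[(0.823/0.376)(1 − 1.905×0.4470/(0.376×34.38))] = 2.237 × ln(2.045) = 1.600 d.
D_c = (0.376/0.823) × 34.38 × e^(−0.376×1.600) = 0.4569 × 34.38 × 0.5479 = 8.605 mg/L.
Minimum DO = 10.6 − 8.605 = 1.995 mg/L.

t_c ≈ 1.60 d; minimum DO ≈ 1.99 mg/L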